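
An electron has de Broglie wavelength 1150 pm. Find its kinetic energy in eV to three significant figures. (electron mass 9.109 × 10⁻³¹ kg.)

p = h/λ = 6.626 × 10⁻³⁴ / 1.150 × 10⁻⁹ = 5.762 × 10⁻²⁵ kg·m/s.
KE = p²/(2m) = (5.762 × 10⁻²⁵)² / (2 × 9.109 × 10⁻³¹) = 1.822 × 10⁻¹⁹ J = 1.14 eV.

KE = 1.14 eV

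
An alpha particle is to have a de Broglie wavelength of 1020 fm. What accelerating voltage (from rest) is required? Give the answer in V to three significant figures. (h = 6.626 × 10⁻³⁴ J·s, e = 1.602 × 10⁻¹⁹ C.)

V = 99.1 V

p = h/λ = 6.626 × 10⁻³⁴ / 1.020 × 10⁻¹² = 6.496 × 10⁻²² kg·m/s.
KE = p²/(2m) = 3.175 × 10⁻¹⁷ J.
V = KE/2e = 3.175 × 10⁻¹⁷ / (2 × 1.602 × 10⁻¹⁹) = 99.1 V.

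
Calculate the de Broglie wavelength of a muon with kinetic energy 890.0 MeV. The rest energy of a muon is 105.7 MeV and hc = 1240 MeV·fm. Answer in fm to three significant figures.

λ = 1.25 fm

Total energy E = KE + m₀c² = 890.0 + 105.7 = 995.7 MeV.
(pc)² = E² − (m₀c²)² = (995.7)² − (105.7)² = 9.802 × 10⁵ MeV², so pc = 990.1 MeV.
λ = hc/(pc) = 1240 MeV·fm / 990.1 MeV = 1.25 fm.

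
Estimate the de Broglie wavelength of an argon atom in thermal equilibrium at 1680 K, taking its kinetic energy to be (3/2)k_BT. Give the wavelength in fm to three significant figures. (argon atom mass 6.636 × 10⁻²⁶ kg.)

KE = (3/2)k_BT = 1.5 × 1.381 × 10⁻²³ × 1680 = 3.480 × 10⁻²⁰ J.
p = √(2mKE) = √(2 × 6.636 × 10⁻²⁶ × 3.480 × 10⁻²⁰) = 6.796 × 10⁻²³ kg·m/s.
λ = h/p = 9.75 × 10⁻¹² m = 9750 fm.

λ = 9750 fm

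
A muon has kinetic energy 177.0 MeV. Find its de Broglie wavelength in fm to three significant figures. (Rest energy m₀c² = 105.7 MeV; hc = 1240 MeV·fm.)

λ = 4.73 fm

Total energy E = KE + m₀c² = 177.0 + 105.7 = 282.7 MeV.
(pc)² = E² − (m₀c²)² = (282.7)² − (105.7)² = 6.875 × 10⁴ MeV², so pc = 262.2 MeV.
λ = hc/(pc) = 1240 MeV·fm / 262.2 MeV = 4.73 fm.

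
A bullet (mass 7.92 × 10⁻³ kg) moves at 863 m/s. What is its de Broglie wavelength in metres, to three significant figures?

λ = 9.69 × 10⁻³⁵ m

p = mv = 7.92 × 10⁻³ × 863 = 6.835 kg·m/s.
λ = h/p = 6.626 × 10⁻³⁴ / 6.835 = 9.69 × 10⁻³⁵ m.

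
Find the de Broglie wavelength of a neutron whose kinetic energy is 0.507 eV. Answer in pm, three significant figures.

KE = 0.507 eV = 8.122 × 10⁻²⁰ J.
p = √(2mKE) = √(2 × 1.675 × 10⁻²⁷ × 8.122 × 10⁻²⁰) = 1.650 × 10⁻²³ kg·m/s.
λ = h/p = 6.626 × 10⁻³⁴ / 1.650 × 10⁻²³ = 4.02 × 10⁻¹¹ m = 40.2 pm.

λ = 40.2 pm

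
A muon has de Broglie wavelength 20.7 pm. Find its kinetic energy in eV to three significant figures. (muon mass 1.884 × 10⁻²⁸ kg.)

p = h/λ = 6.626 × 10⁻³⁴ / 2.070 × 10⁻¹¹ = 3.201 × 10⁻²³ kg·m/s.
KE = p²/(2m) = (3.201 × 10⁻²³)² / (2 × 1.884 × 10⁻²⁸) = 2.719 × 10⁻¹⁸ J = 17.0 eV.

KE = 17.0 eV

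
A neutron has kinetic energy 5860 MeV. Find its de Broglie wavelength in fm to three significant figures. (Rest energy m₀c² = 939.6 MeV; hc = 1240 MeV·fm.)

Total energy E = KE + m₀c² = 5860 + 939.6 = 6799.6 MeV.
(pc)² = E² − (m₀c²)² = (6799.6)² − (939.6)² = 4.535 × 10⁷ MeV², so pc = 6734 MeV.
λ = hc/(pc) = 1240 MeV·fm / 6734 MeV = 0.184 fm.

λ = 0.184 fm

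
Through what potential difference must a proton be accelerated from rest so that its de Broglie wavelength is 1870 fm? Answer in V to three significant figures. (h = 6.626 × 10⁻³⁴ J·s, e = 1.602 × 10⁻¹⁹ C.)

V = 234 V

p = h/λ = 6.626 × 10⁻³⁴ / 1.870 × 10⁻¹² = 3.543 × 10⁻²² kg·m/s.
KE = p²/(2m) = 3.752 × 10⁻¹⁷ J.
V = KE/e = 3.752 × 10⁻¹⁷ / (1.602 × 10⁻¹⁹) = 234 V.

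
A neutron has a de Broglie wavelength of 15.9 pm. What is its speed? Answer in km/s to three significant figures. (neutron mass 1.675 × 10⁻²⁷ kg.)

v = 24.9 km/s

p = h/λ = 6.626 × 10⁻³⁴ / 1.590 × 10⁻¹¹ = 4.167 × 10⁻²³ kg·m/s.
v = p/m = 4.167 × 10⁻²³ / 1.675 × 10⁻²⁷ = 2.49 × 10⁴ m/s = 24.9 km/s.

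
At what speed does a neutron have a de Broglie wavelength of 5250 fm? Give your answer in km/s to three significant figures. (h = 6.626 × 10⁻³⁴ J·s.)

v = 75.3 km/s

p = h/λ = 6.626 × 10⁻³⁴ / 5.250 × 10⁻¹² = 1.262 × 10⁻²² kg·m/s.
v = p/m = 1.262 × 10⁻²² / 1.675 × 10⁻²⁷ = 7.53 × 10⁴ m/s = 75.3 km/s.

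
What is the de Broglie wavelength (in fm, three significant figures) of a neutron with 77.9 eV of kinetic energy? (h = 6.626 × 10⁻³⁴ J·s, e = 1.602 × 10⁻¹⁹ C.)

KE = 77.9 eV = 1.248 × 10⁻¹⁷ J.
p = √(2mKE) = √(2 × 1.675 × 10⁻²⁷ × 1.248 × 10⁻¹⁷) = 2.045 × 10⁻²² kg·m/s.
λ = h/p = 6.626 × 10⁻³⁴ / 2.045 × 10⁻²² = 3.24 × 10⁻¹² m = 3240 fm.

λ = 3240 fm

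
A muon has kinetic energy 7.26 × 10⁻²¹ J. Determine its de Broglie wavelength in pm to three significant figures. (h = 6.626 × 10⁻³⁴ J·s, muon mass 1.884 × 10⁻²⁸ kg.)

λ = 401 pm

p = √(2mKE) = √(2 × 1.884 × 10⁻²⁸ × 7.260 × 10⁻²¹) = 1.654 × 10⁻²⁴ kg·m/s.
λ = h/p = 6.626 × 10⁻³⁴ / 1.654 × 10⁻²⁴ = 4.01 × 10⁻¹⁰ m = 401 pm.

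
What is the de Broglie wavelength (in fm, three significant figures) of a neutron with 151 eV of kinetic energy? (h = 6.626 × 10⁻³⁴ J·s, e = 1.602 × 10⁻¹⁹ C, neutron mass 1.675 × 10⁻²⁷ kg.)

λ = 2330 fm

KE = 151 eV = 2.419 × 10⁻¹⁷ J.
p = √(2mKE) = √(2 × 1.675 × 10⁻²⁷ × 2.419 × 10⁻¹⁷) = 2.847 × 10⁻²² kg·m/s.
λ = h/p = 6.626 × 10⁻³⁴ / 2.847 × 10⁻²² = 2.33 × 10⁻¹² m = 2330 fm.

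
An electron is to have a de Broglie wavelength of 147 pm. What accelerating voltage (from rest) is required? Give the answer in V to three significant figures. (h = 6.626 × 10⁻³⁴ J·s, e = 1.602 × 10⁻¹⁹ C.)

V = 69.6 V

p = h/λ = 6.626 × 10⁻³⁴ / 1.470 × 10⁻¹⁰ = 4.507 × 10⁻²⁴ kg·m/s.
KE = p²/(2m) = 1.115 × 10⁻¹⁷ J.
V = KE/e = 1.115 × 10⁻¹⁷ / (1.602 × 10⁻¹⁹) = 69.6 V.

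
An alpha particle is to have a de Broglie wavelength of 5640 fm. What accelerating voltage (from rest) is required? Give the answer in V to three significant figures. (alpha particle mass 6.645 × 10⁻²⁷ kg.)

p = h/λ = 6.626 × 10⁻³⁴ / 5.640 × 10⁻¹² = 1.175 × 10⁻²² kg·m/s.
KE = p²/(2m) = 1.039 × 10⁻¹⁸ J.
V = KE/2e = 1.039 × 10⁻¹⁸ / (2 × 1.602 × 10⁻¹⁹) = 3.24 V.

V = 3.24 V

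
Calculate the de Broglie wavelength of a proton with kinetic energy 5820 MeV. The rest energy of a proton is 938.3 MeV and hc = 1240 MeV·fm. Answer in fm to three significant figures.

Total energy E = KE + m₀c² = 5820 + 938.3 = 6758.3 MeV.
(pc)² = E² − (m₀c²)² = (6758.3)² − (938.3)² = 4.479 × 10⁷ MeV², so pc = 6693 MeV.
λ = hc/(pc) = 1240 MeV·fm / 6693 MeV = 0.185 fm.

λ = 0.185 fm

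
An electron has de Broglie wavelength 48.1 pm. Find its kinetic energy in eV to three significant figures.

p = h/λ = 6.626 × 10⁻³⁴ / 4.810 × 10⁻¹¹ = 1.378 × 10⁻²³ kg·m/s.
KE = p²/(2m) = (1.378 × 10⁻²³)² / (2 × 9.109 × 10⁻³¹) = 1.042 × 10⁻¹⁶ J = 650 eV.

KE = 650 eV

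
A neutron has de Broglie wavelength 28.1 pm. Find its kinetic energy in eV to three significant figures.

KE = 1.04 eV

p = h/λ = 6.626 × 10⁻³⁴ / 2.810 × 10⁻¹¹ = 2.358 × 10⁻²³ kg·m/s.
KE = p²/(2m) = (2.358 × 10⁻²³)² / (2 × 1.675 × 10⁻²⁷) = 1.660 × 10⁻¹⁹ J = 1.04 eV.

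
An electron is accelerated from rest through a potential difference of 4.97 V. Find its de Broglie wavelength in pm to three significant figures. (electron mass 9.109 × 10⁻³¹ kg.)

λ = 550 pm

KE = eV = 1.602 × 10⁻¹⁹ × 4.970 = 7.962 × 10⁻¹⁹ J.
p = √(2mKE) = √(2 × 9.109 × 10⁻³¹ × 7.962 × 10⁻¹⁹) = 1.204 × 10⁻²⁴ kg·m/s.
λ = h/p = 6.626 × 10⁻³⁴ / 1.204 × 10⁻²⁴ = 5.50 × 10⁻¹⁰ m = 550 pm.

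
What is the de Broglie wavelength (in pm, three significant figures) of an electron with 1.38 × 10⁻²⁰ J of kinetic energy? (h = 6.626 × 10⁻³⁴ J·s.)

p = √(2mKE) = √(2 × 9.109 × 10⁻³¹ × 1.380 × 10⁻²⁰) = 1.586 × 10⁻²⁵ kg·m/s.
λ = h/p = 6.626 × 10⁻³⁴ / 1.586 × 10⁻²⁵ = 4.18 × 10⁻⁹ m = 4180 pm.

λ = 4180 pm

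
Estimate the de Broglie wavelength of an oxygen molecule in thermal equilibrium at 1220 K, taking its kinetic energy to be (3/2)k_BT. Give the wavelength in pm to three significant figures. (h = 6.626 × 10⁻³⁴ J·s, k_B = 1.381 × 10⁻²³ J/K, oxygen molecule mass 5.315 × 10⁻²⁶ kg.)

KE = (3/2)k_BT = 1.5 × 1.381 × 10⁻²³ × 1220 = 2.527 × 10⁻²⁰ J.
p = √(2mKE) = √(2 × 5.315 × 10⁻²⁶ × 2.527 × 10⁻²⁰) = 5.183 × 10⁻²³ kg·m/s.
λ = h/p = 1.28 × 10⁻¹¹ m = 12.8 pm.

λ = 12.8 pm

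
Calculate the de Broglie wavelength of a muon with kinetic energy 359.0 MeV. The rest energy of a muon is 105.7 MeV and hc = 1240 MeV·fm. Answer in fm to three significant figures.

λ = 2.74 fm

Total energy E = KE + m₀c² = 359.0 + 105.7 = 464.7 MeV.
(pc)² = E² − (m₀c²)² = (464.7)² − (105.7)² = 2.048 × 10⁵ MeV², so pc = 452.5 MeV.
λ = hc/(pc) = 1240 MeV·fm / 452.5 MeV = 2.74 fm.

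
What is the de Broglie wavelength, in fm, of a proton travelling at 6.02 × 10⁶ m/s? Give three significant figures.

p = mv = 1.673 × 10⁻²⁷ × 6.02 × 10⁶ = 1.007 × 10⁻²⁰ kg·m/s.
λ = h/p = 6.626 × 10⁻³⁴ / 1.007 × 10⁻²⁰ = 6.58 × 10⁻¹⁴ m = 65.8 fm.

λ = 65.8 fm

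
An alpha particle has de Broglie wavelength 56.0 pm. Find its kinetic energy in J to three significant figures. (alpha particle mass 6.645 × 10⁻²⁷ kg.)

KE = 1.05 × 10⁻²⁰ J

p = h/λ = 6.626 × 10⁻³⁴ / 5.600 × 10⁻¹¹ = 1.183 × 10⁻²³ kg·m/s.
KE = p²/(2m) = (1.183 × 10⁻²³)² / (2 × 6.645 × 10⁻²⁷) = 1.053 × 10⁻²⁰ J = 1.05 × 10⁻²⁰ J.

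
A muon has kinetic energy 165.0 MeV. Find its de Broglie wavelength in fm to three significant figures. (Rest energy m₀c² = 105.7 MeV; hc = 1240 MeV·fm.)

λ = 4.98 fm

Total energy E = KE + m₀c² = 165.0 + 105.7 = 270.7 MeV.
(pc)² = E² − (m₀c²)² = (270.7)² − (105.7)² = 6.211 × 10⁴ MeV², so pc = 249.2 MeV.
λ = hc/(pc) = 1240 MeV·fm / 249.2 MeV = 4.98 fm.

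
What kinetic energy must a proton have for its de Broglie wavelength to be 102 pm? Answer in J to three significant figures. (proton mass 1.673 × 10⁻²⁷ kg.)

KE = 1.26 × 10⁻²⁰ J

p = h/λ = 6.626 × 10⁻³⁴ / 1.020 × 10⁻¹⁰ = 6.496 × 10⁻²⁴ kg·m/s.
KE = p²/(2m) = (6.496 × 10⁻²⁴)² / (2 × 1.673 × 10⁻²⁷) = 1.261 × 10⁻²⁰ J = 1.26 × 10⁻²⁰ J.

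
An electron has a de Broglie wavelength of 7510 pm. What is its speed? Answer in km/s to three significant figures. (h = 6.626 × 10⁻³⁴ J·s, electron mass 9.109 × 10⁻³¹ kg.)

p = h/λ = 6.626 × 10⁻³⁴ / 7.510 × 10⁻⁹ = 8.823 × 10⁻²⁶ kg·m/s.
v = p/m = 8.823 × 10⁻²⁶ / 9.109 × 10⁻³¹ = 9.69 × 10⁴ m/s = 96.9 km/s.

v = 96.9 km/s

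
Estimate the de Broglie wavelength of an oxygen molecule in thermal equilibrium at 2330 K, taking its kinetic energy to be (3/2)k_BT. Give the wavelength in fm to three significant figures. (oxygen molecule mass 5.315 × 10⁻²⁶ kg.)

λ = 9250 fm

KE = (3/2)k_BT = 1.5 × 1.381 × 10⁻²³ × 2330 = 4.827 × 10⁻²⁰ J.
p = √(2mKE) = √(2 × 5.315 × 10⁻²⁶ × 4.827 × 10⁻²⁰) = 7.163 × 10⁻²³ kg·m/s.
λ = h/p = 9.25 × 10⁻¹² m = 9250 fm.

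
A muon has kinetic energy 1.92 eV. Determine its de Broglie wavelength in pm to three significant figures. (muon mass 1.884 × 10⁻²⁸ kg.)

λ = 61.5 pm

KE = 1.92 eV = 3.076 × 10⁻¹⁹ J.
p = √(2mKE) = √(2 × 1.884 × 10⁻²⁸ × 3.076 × 10⁻¹⁹) = 1.077 × 10⁻²³ kg·m/s.
λ = h/p = 6.626 × 10⁻³⁴ / 1.077 × 10⁻²³ = 6.15 × 10⁻¹¹ m = 61.5 pm.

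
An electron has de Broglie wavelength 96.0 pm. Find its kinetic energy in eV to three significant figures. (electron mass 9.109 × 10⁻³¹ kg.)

p = h/λ = 6.626 × 10⁻³⁴ / 9.600 × 10⁻¹¹ = 6.902 × 10⁻²⁴ kg·m/s.
KE = p²/(2m) = (6.902 × 10⁻²⁴)² / (2 × 9.109 × 10⁻³¹) = 2.615 × 10⁻¹⁷ J = 163 eV.

KE = 163 eV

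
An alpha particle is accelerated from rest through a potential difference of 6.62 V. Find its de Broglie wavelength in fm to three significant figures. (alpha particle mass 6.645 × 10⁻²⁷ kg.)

λ = 3950 fm

KE = 2eV = 2 × 1.602 × 10⁻¹⁹ × 6.620 = 2.121 × 10⁻¹⁸ J.
p = √(2mKE) = √(2 × 6.645 × 10⁻²⁷ × 2.121 × 10⁻¹⁸) = 1.679 × 10⁻²² kg·m/s.
λ = h/p = 6.626 × 10⁻³⁴ / 1.679 × 10⁻²² = 3.95 × 10⁻¹² m = 3950 fm.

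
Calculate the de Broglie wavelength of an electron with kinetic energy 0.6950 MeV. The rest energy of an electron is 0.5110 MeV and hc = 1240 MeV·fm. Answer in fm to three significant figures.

Total energy E = KE + m₀c² = 0.6950 + 0.5110 = 1.2060 MeV.
(pc)² = E² − (m₀c²)² = (1.2060)² − (0.5110)² = 1.193 MeV², so pc = 1.092 MeV.
λ = hc/(pc) = 1240 MeV·fm / 1.092 MeV = 1140 fm.

λ = 1140 fm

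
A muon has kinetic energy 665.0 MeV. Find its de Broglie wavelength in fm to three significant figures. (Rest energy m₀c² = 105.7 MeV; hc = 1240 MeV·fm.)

λ = 1.62 fm

Total energy E = KE + m₀c² = 665.0 + 105.7 = 770.7 MeV.
(pc)² = E² − (m₀c²)² = (770.7)² − (105.7)² = 5.828 × 10⁵ MeV², so pc = 763.4 MeV.
λ = hc/(pc) = 1240 MeV·fm / 763.4 MeV = 1.62 fm.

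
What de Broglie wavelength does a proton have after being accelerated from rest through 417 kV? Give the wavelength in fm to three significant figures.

KE = eV = 1.602 × 10⁻¹⁹ × 4.170 × 10⁵ = 6.680 × 10⁻¹⁴ J.
p = √(2mKE) = √(2 × 1.673 × 10⁻²⁷ × 6.680 × 10⁻¹⁴) = 1.495 × 10⁻²⁰ kg·m/s.
λ = h/p = 6.626 × 10⁻³⁴ / 1.495 × 10⁻²⁰ = 4.43 × 10⁻¹⁴ m = 44.3 fm.

λ = 44.3 fm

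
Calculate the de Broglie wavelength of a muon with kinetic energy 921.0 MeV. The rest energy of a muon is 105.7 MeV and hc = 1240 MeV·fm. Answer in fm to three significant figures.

λ = 1.21 fm

Total energy E = KE + m₀c² = 921.0 + 105.7 = 1026.7 MeV.
(pc)² = E² − (m₀c²)² = (1026.7)² − (105.7)² = 1.043 × 10⁶ MeV², so pc = 1021 MeV.
λ = hc/(pc) = 1240 MeV·fm / 1021 MeV = 1.21 fm.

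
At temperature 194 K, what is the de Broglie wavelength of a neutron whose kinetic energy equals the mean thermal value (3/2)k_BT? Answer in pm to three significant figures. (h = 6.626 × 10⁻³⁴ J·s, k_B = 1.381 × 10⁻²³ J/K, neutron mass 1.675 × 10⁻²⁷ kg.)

λ = 181 pm

KE = (3/2)k_BT = 1.5 × 1.381 × 10⁻²³ × 194 = 4.019 × 10⁻²¹ J.
p = √(2mKE) = √(2 × 1.675 × 10⁻²⁷ × 4.019 × 10⁻²¹) = 3.669 × 10⁻²⁴ kg·m/s.
λ = h/p = 1.81 × 10⁻¹⁰ m = 181 pm.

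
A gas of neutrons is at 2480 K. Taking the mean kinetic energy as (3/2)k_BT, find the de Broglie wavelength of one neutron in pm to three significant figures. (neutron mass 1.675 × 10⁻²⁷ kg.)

λ = 50.5 pm

KE = (3/2)k_BT = 1.5 × 1.381 × 10⁻²³ × 2480 = 5.137 × 10⁻²⁰ J.
p = √(2mKE) = √(2 × 1.675 × 10⁻²⁷ × 5.137 × 10⁻²⁰) = 1.312 × 10⁻²³ kg·m/s.
λ = h/p = 5.05 × 10⁻¹¹ m = 50.5 pm.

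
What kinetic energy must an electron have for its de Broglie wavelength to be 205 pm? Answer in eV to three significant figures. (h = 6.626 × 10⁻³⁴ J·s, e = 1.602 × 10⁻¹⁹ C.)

p = h/λ = 6.626 × 10⁻³⁴ / 2.050 × 10⁻¹⁰ = 3.232 × 10⁻²⁴ kg·m/s.
KE = p²/(2m) = (3.232 × 10⁻²⁴)² / (2 × 9.109 × 10⁻³¹) = 5.734 × 10⁻¹⁸ J = 35.8 eV.

KE = 35.8 eV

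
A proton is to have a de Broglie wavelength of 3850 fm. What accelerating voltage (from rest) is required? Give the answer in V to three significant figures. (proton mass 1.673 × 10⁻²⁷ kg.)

V = 55.3 V

p = h/λ = 6.626 × 10⁻³⁴ / 3.850 × 10⁻¹² = 1.721 × 10⁻²² kg·m/s.
KE = p²/(2m) = 8.852 × 10⁻¹⁸ J.
V = KE/e = 8.852 × 10⁻¹⁸ / (1.602 × 10⁻¹⁹) = 55.3 V.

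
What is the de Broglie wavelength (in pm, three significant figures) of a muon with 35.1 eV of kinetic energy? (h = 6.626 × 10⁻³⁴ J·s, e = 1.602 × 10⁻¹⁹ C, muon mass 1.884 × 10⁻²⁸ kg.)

λ = 14.4 pm

KE = 35.1 eV = 5.623 × 10⁻¹⁸ J.
p = √(2mKE) = √(2 × 1.884 × 10⁻²⁸ × 5.623 × 10⁻¹⁸) = 4.603 × 10⁻²³ kg·m/s.
λ = h/p = 6.626 × 10⁻³⁴ / 4.603 × 10⁻²³ = 1.44 × 10⁻¹¹ m = 14.4 pm.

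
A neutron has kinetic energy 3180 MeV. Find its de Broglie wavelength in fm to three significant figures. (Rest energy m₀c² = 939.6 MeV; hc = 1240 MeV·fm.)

λ = 0.309 fm

Total energy E = KE + m₀c² = 3180 + 939.6 = 4119.6 MeV.
(pc)² = E² − (m₀c²)² = (4119.6)² − (939.6)² = 1.609 × 10⁷ MeV², so pc = 4011 MeV.
λ = hc/(pc) = 1240 MeV·fm / 4011 MeV = 0.309 fm.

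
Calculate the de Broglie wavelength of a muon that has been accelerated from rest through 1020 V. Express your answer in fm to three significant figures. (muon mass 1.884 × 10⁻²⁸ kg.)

λ = 2670 fm

KE = eV = 1.602 × 10⁻¹⁹ × 1020 = 1.634 × 10⁻¹⁶ J.
p = √(2mKE) = √(2 × 1.884 × 10⁻²⁸ × 1.634 × 10⁻¹⁶) = 2.481 × 10⁻²² kg·m/s.
λ = h/p = 6.626 × 10⁻³⁴ / 2.481 × 10⁻²² = 2.67 × 10⁻¹² m = 2670 fm.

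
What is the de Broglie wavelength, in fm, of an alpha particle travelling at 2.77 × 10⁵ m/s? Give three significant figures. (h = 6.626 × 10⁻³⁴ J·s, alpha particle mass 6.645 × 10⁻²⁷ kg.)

p = mv = 6.645 × 10⁻²⁷ × 2.77 × 10⁵ = 1.841 × 10⁻²¹ kg·m/s.
λ = h/p = 6.626 × 10⁻³⁴ / 1.841 × 10⁻²¹ = 3.60 × 10⁻¹³ m = 360 fm.

λ = 360 fm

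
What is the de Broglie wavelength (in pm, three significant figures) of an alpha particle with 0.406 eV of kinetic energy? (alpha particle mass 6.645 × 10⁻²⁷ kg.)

λ = 22.5 pm

KE = 0.406 eV = 6.504 × 10⁻²⁰ J.
p = √(2mKE) = √(2 × 6.645 × 10⁻²⁷ × 6.504 × 10⁻²⁰) = 2.940 × 10⁻²³ kg·m/s.
λ = h/p = 6.626 × 10⁻³⁴ / 2.940 × 10⁻²³ = 2.25 × 10⁻¹¹ m = 22.5 pm.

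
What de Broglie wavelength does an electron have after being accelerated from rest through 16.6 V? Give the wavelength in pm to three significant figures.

λ = 301 pm

KE = eV = 1.602 × 10⁻¹⁹ × 16.60 = 2.659 × 10⁻¹⁸ J.
p = √(2mKE) = √(2 × 9.109 × 10⁻³¹ × 2.659 × 10⁻¹⁸) = 2.201 × 10⁻²⁴ kg·m/s.
λ = h/p = 6.626 × 10⁻³⁴ / 2.201 × 10⁻²⁴ = 3.01 × 10⁻¹⁰ m = 301 pm.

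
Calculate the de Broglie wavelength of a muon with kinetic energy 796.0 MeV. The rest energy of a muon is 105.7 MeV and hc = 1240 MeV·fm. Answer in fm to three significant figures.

Total energy E = KE + m₀c² = 796.0 + 105.7 = 901.7 MeV.
(pc)² = E² − (m₀c²)² = (901.7)² − (105.7)² = 8.019 × 10⁵ MeV², so pc = 895.5 MeV.
λ = hc/(pc) = 1240 MeV·fm / 895.5 MeV = 1.38 fm.

λ = 1.38 fm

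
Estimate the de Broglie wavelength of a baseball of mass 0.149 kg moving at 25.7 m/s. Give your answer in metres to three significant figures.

λ = 1.73 × 10⁻³⁴ m

p = mv = 0.149 × 25.7 = 3.829 kg·m/s.
λ = h/p = 6.626 × 10⁻³⁴ / 3.829 = 1.73 × 10⁻³⁴ m.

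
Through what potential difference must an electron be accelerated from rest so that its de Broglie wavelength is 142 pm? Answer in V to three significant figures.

V = 74.6 V

p = h/λ = 6.626 × 10⁻³⁴ / 1.420 × 10⁻¹⁰ = 4.666 × 10⁻²⁴ kg·m/s.
KE = p²/(2m) = 1.195 × 10⁻¹⁷ J.
V = KE/e = 1.195 × 10⁻¹⁷ / (1.602 × 10⁻¹⁹) = 74.6 V.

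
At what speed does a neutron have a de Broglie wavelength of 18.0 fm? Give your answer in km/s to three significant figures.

p = h/λ = 6.626 × 10⁻³⁴ / 1.800 × 10⁻¹⁴ = 3.681 × 10⁻²⁰ kg·m/s.
v = p/m = 3.681 × 10⁻²⁰ / 1.675 × 10⁻²⁷ = 2.20 × 10⁷ m/s = 2.20 × 10⁴ km/s.

v = 2.20 × 10⁴ km/s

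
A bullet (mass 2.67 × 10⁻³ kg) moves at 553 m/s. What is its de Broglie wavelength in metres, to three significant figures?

p = mv = 2.67 × 10⁻³ × 553 = 1.477 kg·m/s.
λ = h/p = 6.626 × 10⁻³⁴ / 1.477 = 4.49 × 10⁻³⁴ m.

λ = 4.49 × 10⁻³⁴ m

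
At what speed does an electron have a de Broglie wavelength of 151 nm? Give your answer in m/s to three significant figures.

p = h/λ = 6.626 × 10⁻³⁴ / 1.510 × 10⁻⁷ = 4.388 × 10⁻²⁷ kg·m/s.
v = p/m = 4.388 × 10⁻²⁷ / 9.109 × 10⁻³¹ = 4.82 × 10³ m/s = 4820 m/s.

v = 4820 m/s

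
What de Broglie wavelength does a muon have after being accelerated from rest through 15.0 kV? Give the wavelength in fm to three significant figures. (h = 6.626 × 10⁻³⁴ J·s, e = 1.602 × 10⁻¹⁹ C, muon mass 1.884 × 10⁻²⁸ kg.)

λ = 696 fm

KE = eV = 1.602 × 10⁻¹⁹ × 1.500 × 10⁴ = 2.403 × 10⁻¹⁵ J.
p = √(2mKE) = √(2 × 1.884 × 10⁻²⁸ × 2.403 × 10⁻¹⁵) = 9.516 × 10⁻²² kg·m/s.
λ = h/p = 6.626 × 10⁻³⁴ / 9.516 × 10⁻²² = 6.96 × 10⁻¹³ m = 696 fm.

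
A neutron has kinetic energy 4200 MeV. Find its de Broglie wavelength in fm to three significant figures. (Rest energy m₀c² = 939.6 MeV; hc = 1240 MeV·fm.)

λ = 0.245 fm

Total energy E = KE + m₀c² = 4200 + 939.6 = 5139.6 MeV.
(pc)² = E² − (m₀c²)² = (5139.6)² − (939.6)² = 2.553 × 10⁷ MeV², so pc = 5053 MeV.
λ = hc/(pc) = 1240 MeV·fm / 5053 MeV = 0.245 fm.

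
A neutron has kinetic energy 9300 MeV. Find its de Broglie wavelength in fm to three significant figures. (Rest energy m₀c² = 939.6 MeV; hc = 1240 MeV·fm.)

Total energy E = KE + m₀c² = 9300 + 939.6 = 10239.6 MeV.
(pc)² = E² − (m₀c²)² = (10239.6)² − (939.6)² = 1.040 × 10⁸ MeV², so pc = 1.020 × 10⁴ MeV.
λ = hc/(pc) = 1240 MeV·fm / 1.020 × 10⁴ MeV = 0.122 fm.

λ = 0.122 fm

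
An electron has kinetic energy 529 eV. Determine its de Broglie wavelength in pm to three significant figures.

KE = 529 eV = 8.475 × 10⁻¹⁷ J.
p = √(2mKE) = √(2 × 9.109 × 10⁻³¹ × 8.475 × 10⁻¹⁷) = 1.243 × 10⁻²³ kg·m/s.
λ = h/p = 6.626 × 10⁻³⁴ / 1.243 × 10⁻²³ = 5.33 × 10⁻¹¹ m = 53.3 pm.

λ = 53.3 pm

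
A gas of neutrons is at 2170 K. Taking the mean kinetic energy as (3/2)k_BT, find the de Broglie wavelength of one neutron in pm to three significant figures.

λ = 54.0 pm

KE = (3/2)k_BT = 1.5 × 1.381 × 10⁻²³ × 2170 = 4.495 × 10⁻²⁰ J.
p = √(2mKE) = √(2 × 1.675 × 10⁻²⁷ × 4.495 × 10⁻²⁰) = 1.227 × 10⁻²³ kg·m/s.
λ = h/p = 5.40 × 10⁻¹¹ m = 54.0 pm.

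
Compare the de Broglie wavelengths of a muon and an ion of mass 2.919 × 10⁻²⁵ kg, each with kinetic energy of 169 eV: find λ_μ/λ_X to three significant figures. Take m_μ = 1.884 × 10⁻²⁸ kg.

λ_μ/λ_X = 39.4

At fixed KE, p = √(2mKE) so λ = h/p ∝ 1/√m.
λ_μ/λ_X = √(m_X/m_μ) = √(2.919 × 10⁻²⁵/1.884 × 10⁻²⁸) = √(1549) = 39.4.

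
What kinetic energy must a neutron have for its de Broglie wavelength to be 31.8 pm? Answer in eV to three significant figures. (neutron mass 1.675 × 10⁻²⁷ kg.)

KE = 0.809 eV

p = h/λ = 6.626 × 10⁻³⁴ / 3.180 × 10⁻¹¹ = 2.084 × 10⁻²³ kg·m/s.
KE = p²/(2m) = (2.084 × 10⁻²³)² / (2 × 1.675 × 10⁻²⁷) = 1.296 × 10⁻¹⁹ J = 0.809 eV.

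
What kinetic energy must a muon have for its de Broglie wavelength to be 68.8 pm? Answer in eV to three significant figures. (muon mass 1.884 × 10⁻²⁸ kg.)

KE = 1.54 eV

p = h/λ = 6.626 × 10⁻³⁴ / 6.880 × 10⁻¹¹ = 9.631 × 10⁻²⁴ kg·m/s.
KE = p²/(2m) = (9.631 × 10⁻²⁴)² / (2 × 1.884 × 10⁻²⁸) = 2.462 × 10⁻¹⁹ J = 1.54 eV.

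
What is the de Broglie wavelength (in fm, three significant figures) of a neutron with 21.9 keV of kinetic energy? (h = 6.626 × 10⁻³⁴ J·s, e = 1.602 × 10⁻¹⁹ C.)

KE = 21.9 keV = 3.508 × 10⁻¹⁵ J.
p = √(2mKE) = √(2 × 1.675 × 10⁻²⁷ × 3.508 × 10⁻¹⁵) = 3.428 × 10⁻²¹ kg·m/s.
λ = h/p = 6.626 × 10⁻³⁴ / 3.428 × 10⁻²¹ = 1.93 × 10⁻¹³ m = 193 fm.

λ = 193 fm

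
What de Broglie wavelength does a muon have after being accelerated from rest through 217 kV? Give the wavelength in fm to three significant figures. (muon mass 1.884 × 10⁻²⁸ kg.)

λ = 183 fm

KE = eV = 1.602 × 10⁻¹⁹ × 2.170 × 10⁵ = 3.476 × 10⁻¹⁴ J.
p = √(2mKE) = √(2 × 1.884 × 10⁻²⁸ × 3.476 × 10⁻¹⁴) = 3.619 × 10⁻²¹ kg·m/s.
λ = h/p = 6.626 × 10⁻³⁴ / 3.619 × 10⁻²¹ = 1.83 × 10⁻¹³ m = 183 fm.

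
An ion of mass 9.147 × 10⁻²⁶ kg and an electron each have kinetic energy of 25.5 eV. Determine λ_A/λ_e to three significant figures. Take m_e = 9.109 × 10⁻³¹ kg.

λ_A/λ_e = 3.16 × 10⁻³

At fixed KE, p = √(2mKE) so λ = h/p ∝ 1/√m.
λ_A/λ_e = √(m_e/m_A) = √(9.109 × 10⁻³¹/9.147 × 10⁻²⁶) = √(9.958 × 10⁻⁶) = 3.16 × 10⁻³.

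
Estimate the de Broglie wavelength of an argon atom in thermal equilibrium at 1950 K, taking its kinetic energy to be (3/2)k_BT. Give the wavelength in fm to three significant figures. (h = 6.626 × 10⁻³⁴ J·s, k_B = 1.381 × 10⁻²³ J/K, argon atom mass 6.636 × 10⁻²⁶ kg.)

λ = 9050 fm

KE = (3/2)k_BT = 1.5 × 1.381 × 10⁻²³ × 1950 = 4.039 × 10⁻²⁰ J.
p = √(2mKE) = √(2 × 6.636 × 10⁻²⁶ × 4.039 × 10⁻²⁰) = 7.322 × 10⁻²³ kg·m/s.
λ = h/p = 9.05 × 10⁻¹² m = 9050 fm.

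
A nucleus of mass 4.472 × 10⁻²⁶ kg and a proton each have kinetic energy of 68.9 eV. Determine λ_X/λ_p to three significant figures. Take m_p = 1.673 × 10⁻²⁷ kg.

At fixed KE, p = √(2mKE) so λ = h/p ∝ 1/√m.
λ_X/λ_p = √(m_p/m_X) = √(1.673 × 10⁻²⁷/4.472 × 10⁻²⁶) = √(0.03741) = 0.193.

λ_X/λ_p = 0.193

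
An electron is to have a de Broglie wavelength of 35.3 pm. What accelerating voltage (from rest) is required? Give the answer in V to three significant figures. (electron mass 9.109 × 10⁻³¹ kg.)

V = 1210 V

p = h/λ = 6.626 × 10⁻³⁴ / 3.530 × 10⁻¹¹ = 1.877 × 10⁻²³ kg·m/s.
KE = p²/(2m) = 1.934 × 10⁻¹⁶ J.
V = KE/e = 1.934 × 10⁻¹⁶ / (1.602 × 10⁻¹⁹) = 1210 V.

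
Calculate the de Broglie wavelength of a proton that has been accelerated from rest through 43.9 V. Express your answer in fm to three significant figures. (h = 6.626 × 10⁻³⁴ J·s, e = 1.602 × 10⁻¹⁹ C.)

KE = eV = 1.602 × 10⁻¹⁹ × 43.90 = 7.033 × 10⁻¹⁸ J.
p = √(2mKE) = √(2 × 1.673 × 10⁻²⁷ × 7.033 × 10⁻¹⁸) = 1.534 × 10⁻²² kg·m/s.
λ = h/p = 6.626 × 10⁻³⁴ / 1.534 × 10⁻²² = 4.32 × 10⁻¹² m = 4320 fm.

λ = 4320 fm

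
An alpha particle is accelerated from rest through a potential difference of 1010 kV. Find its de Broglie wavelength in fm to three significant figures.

λ = 10.1 fm

KE = 2eV = 2 × 1.602 × 10⁻¹⁹ × 1.010 × 10⁶ = 3.236 × 10⁻¹³ J.
p = √(2mKE) = √(2 × 6.645 × 10⁻²⁷ × 3.236 × 10⁻¹³) = 6.558 × 10⁻²⁰ kg·m/s.
λ = h/p = 6.626 × 10⁻³⁴ / 6.558 × 10⁻²⁰ = 1.01 × 10⁻¹⁴ m = 10.1 fm.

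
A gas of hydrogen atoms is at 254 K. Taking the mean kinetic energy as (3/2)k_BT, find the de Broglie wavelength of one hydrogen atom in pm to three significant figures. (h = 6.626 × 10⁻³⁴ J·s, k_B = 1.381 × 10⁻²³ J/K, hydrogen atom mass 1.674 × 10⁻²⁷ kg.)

KE = (3/2)k_BT = 1.5 × 1.381 × 10⁻²³ × 254 = 5.262 × 10⁻²¹ J.
p = √(2mKE) = √(2 × 1.674 × 10⁻²⁷ × 5.262 × 10⁻²¹) = 4.197 × 10⁻²⁴ kg·m/s.
λ = h/p = 1.58 × 10⁻¹⁰ m = 158 pm.

λ = 158 pm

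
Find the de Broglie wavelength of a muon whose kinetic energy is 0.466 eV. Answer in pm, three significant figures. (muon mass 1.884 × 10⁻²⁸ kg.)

λ = 125 pm

KE = 0.466 eV = 7.465 × 10⁻²⁰ J.
p = √(2mKE) = √(2 × 1.884 × 10⁻²⁸ × 7.465 × 10⁻²⁰) = 5.304 × 10⁻²⁴ kg·m/s.
λ = h/p = 6.626 × 10⁻³⁴ / 5.304 × 10⁻²⁴ = 1.25 × 10⁻¹⁰ m = 125 pm.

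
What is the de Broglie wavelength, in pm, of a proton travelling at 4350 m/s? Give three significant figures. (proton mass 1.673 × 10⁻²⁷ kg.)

λ = 91.0 pm

p = mv = 1.673 × 10⁻²⁷ × 4350 = 7.278 × 10⁻²⁴ kg·m/s.
λ = h/p = 6.626 × 10⁻³⁴ / 7.278 × 10⁻²⁴ = 9.10 × 10⁻¹¹ m = 91.0 pm.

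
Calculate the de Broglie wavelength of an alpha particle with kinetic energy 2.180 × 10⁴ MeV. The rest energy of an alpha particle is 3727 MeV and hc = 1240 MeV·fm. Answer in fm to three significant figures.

λ = 0.0491 fm

Total energy E = KE + m₀c² = 2.180 × 10⁴ + 3727 = 25527 MeV.
(pc)² = E² − (m₀c²)² = (25527)² − (3727)² = 6.377 × 10⁸ MeV², so pc = 2.525 × 10⁴ MeV.
λ = hc/(pc) = 1240 MeV·fm / 2.525 × 10⁴ MeV = 0.0491 fm.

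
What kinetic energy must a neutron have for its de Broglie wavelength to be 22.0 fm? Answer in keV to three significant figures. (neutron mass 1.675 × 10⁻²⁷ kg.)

p = h/λ = 6.626 × 10⁻³⁴ / 2.200 × 10⁻¹⁴ = 3.012 × 10⁻²⁰ kg·m/s.
KE = p²/(2m) = (3.012 × 10⁻²⁰)² / (2 × 1.675 × 10⁻²⁷) = 2.708 × 10⁻¹³ J = 1690 keV.

KE = 1690 keV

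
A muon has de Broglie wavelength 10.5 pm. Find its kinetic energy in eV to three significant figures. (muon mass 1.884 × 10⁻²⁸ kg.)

p = h/λ = 6.626 × 10⁻³⁴ / 1.050 × 10⁻¹¹ = 6.310 × 10⁻²³ kg·m/s.
KE = p²/(2m) = (6.310 × 10⁻²³)² / (2 × 1.884 × 10⁻²⁸) = 1.057 × 10⁻¹⁷ J = 66.0 eV.

KE = 66.0 eV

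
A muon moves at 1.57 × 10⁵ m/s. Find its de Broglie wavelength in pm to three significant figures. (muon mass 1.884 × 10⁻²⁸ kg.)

p = mv = 1.884 × 10⁻²⁸ × 1.57 × 10⁵ = 2.958 × 10⁻²³ kg·m/s.
λ = h/p = 6.626 × 10⁻³⁴ / 2.958 × 10⁻²³ = 2.24 × 10⁻¹¹ m = 22.4 pm.

λ = 22.4 pm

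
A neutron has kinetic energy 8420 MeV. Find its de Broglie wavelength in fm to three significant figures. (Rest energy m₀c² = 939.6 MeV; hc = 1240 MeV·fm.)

λ = 0.133 fm

Total energy E = KE + m₀c² = 8420 + 939.6 = 9359.6 MeV.
(pc)² = E² − (m₀c²)² = (9359.6)² − (939.6)² = 8.672 × 10⁷ MeV², so pc = 9312 MeV.
λ = hc/(pc) = 1240 MeV·fm / 9312 MeV = 0.133 fm.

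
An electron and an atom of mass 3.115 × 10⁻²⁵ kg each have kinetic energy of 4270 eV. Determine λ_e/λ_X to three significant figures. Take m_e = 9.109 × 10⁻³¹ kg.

λ_e/λ_X = 585

At fixed KE, p = √(2mKE) so λ = h/p ∝ 1/√m.
λ_e/λ_X = √(m_X/m_e) = √(3.115 × 10⁻²⁵/9.109 × 10⁻³¹) = √(3.420 × 10⁵) = 585.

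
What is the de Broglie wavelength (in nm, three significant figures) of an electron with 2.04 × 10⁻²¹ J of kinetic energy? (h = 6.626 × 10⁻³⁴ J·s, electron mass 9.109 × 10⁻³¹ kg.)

λ = 10.9 nm

p = √(2mKE) = √(2 × 9.109 × 10⁻³¹ × 2.040 × 10⁻²¹) = 6.096 × 10⁻²⁶ kg·m/s.
λ = h/p = 6.626 × 10⁻³⁴ / 6.096 × 10⁻²⁶ = 1.09 × 10⁻⁸ m = 10.9 nm.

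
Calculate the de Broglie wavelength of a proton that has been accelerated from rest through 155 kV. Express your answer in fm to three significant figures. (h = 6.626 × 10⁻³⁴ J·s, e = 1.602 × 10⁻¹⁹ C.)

λ = 72.7 fm

KE = eV = 1.602 × 10⁻¹⁹ × 1.550 × 10⁵ = 2.483 × 10⁻¹⁴ J.
p = √(2mKE) = √(2 × 1.673 × 10⁻²⁷ × 2.483 × 10⁻¹⁴) = 9.115 × 10⁻²¹ kg·m/s.
λ = h/p = 6.626 × 10⁻³⁴ / 9.115 × 10⁻²¹ = 7.27 × 10⁻¹⁴ m = 72.7 fm.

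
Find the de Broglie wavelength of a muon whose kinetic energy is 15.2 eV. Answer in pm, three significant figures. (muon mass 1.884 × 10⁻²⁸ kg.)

KE = 15.2 eV = 2.435 × 10⁻¹⁸ J.
p = √(2mKE) = √(2 × 1.884 × 10⁻²⁸ × 2.435 × 10⁻¹⁸) = 3.029 × 10⁻²³ kg·m/s.
λ = h/p = 6.626 × 10⁻³⁴ / 3.029 × 10⁻²³ = 2.19 × 10⁻¹¹ m = 21.9 pm.

λ = 21.9 pm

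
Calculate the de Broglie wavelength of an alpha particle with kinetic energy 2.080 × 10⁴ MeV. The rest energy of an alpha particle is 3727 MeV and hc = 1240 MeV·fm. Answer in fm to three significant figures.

Total energy E = KE + m₀c² = 2.080 × 10⁴ + 3727 = 24527 MeV.
(pc)² = E² − (m₀c²)² = (24527)² − (3727)² = 5.877 × 10⁸ MeV², so pc = 2.424 × 10⁴ MeV.
λ = hc/(pc) = 1240 MeV·fm / 2.424 × 10⁴ MeV = 0.0512 fm.

λ = 0.0512 fm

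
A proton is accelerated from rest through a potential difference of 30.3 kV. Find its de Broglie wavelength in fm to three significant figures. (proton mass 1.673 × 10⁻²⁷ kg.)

KE = eV = 1.602 × 10⁻¹⁹ × 3.030 × 10⁴ = 4.854 × 10⁻¹⁵ J.
p = √(2mKE) = √(2 × 1.673 × 10⁻²⁷ × 4.854 × 10⁻¹⁵) = 4.030 × 10⁻²¹ kg·m/s.
λ = h/p = 6.626 × 10⁻³⁴ / 4.030 × 10⁻²¹ = 1.64 × 10⁻¹³ m = 164 fm.

λ = 164 fm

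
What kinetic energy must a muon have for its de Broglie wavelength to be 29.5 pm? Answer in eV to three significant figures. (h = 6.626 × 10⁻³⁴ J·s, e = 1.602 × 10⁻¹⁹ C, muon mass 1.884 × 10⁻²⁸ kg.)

p = h/λ = 6.626 × 10⁻³⁴ / 2.950 × 10⁻¹¹ = 2.246 × 10⁻²³ kg·m/s.
KE = p²/(2m) = (2.246 × 10⁻²³)² / (2 × 1.884 × 10⁻²⁸) = 1.339 × 10⁻¹⁸ J = 8.36 eV.

KE = 8.36 eV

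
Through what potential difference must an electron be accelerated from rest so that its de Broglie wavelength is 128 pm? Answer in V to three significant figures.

V = 91.8 V

p = h/λ = 6.626 × 10⁻³⁴ / 1.280 × 10⁻¹⁰ = 5.177 × 10⁻²⁴ kg·m/s.
KE = p²/(2m) = 1.471 × 10⁻¹⁷ J.
V = KE/e = 1.471 × 10⁻¹⁷ / (1.602 × 10⁻¹⁹) = 91.8 V.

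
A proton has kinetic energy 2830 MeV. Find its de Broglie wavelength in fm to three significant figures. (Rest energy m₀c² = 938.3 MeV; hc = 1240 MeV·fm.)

Total energy E = KE + m₀c² = 2830 + 938.3 = 3768.3 MeV.
(pc)² = E² − (m₀c²)² = (3768.3)² − (938.3)² = 1.332 × 10⁷ MeV², so pc = 3650 MeV.
λ = hc/(pc) = 1240 MeV·fm / 3650 MeV = 0.340 fm.

λ = 0.340 fm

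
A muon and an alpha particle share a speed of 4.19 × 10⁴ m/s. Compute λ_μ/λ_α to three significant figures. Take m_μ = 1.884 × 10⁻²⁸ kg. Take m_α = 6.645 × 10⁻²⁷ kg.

At fixed v, p = mv so λ = h/(mv) ∝ 1/m.
λ_μ/λ_α = m_α/m_μ = 6.645 × 10⁻²⁷/1.884 × 10⁻²⁸ = 35.3.

λ_μ/λ_α = 35.3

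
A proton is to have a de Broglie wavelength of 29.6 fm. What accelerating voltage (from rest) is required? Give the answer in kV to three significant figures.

p = h/λ = 6.626 × 10⁻³⁴ / 2.960 × 10⁻¹⁴ = 2.239 × 10⁻²⁰ kg·m/s.
KE = p²/(2m) = 1.498 × 10⁻¹³ J.
V = KE/e = 1.498 × 10⁻¹³ / (1.602 × 10⁻¹⁹) = 935 kV.

V = 935 kV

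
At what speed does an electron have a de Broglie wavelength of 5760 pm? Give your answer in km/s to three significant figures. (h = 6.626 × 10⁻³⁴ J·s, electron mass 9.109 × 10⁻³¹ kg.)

v = 126 km/s

p = h/λ = 6.626 × 10⁻³⁴ / 5.760 × 10⁻⁹ = 1.150 × 10⁻²⁵ kg·m/s.
v = p/m = 1.150 × 10⁻²⁵ / 9.109 × 10⁻³¹ = 1.26 × 10⁵ m/s = 126 km/s.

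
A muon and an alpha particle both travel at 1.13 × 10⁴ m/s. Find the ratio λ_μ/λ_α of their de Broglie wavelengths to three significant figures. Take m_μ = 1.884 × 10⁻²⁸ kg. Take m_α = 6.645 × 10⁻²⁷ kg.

At fixed v, p = mv so λ = h/(mv) ∝ 1/m.
λ_μ/λ_α = m_α/m_μ = 6.645 × 10⁻²⁷/1.884 × 10⁻²⁸ = 35.3.

λ_μ/λ_α = 35.3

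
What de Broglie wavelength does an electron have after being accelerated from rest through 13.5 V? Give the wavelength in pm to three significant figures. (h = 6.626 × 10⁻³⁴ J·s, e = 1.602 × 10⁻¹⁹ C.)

KE = eV = 1.602 × 10⁻¹⁹ × 13.50 = 2.163 × 10⁻¹⁸ J.
p = √(2mKE) = √(2 × 9.109 × 10⁻³¹ × 2.163 × 10⁻¹⁸) = 1.985 × 10⁻²⁴ kg·m/s.
λ = h/p = 6.626 × 10⁻³⁴ / 1.985 × 10⁻²⁴ = 3.34 × 10⁻¹⁰ m = 334 pm.

λ = 334 pm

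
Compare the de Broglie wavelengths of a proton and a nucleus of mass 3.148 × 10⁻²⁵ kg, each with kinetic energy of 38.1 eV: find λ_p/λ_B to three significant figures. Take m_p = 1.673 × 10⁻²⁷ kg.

At fixed KE, p = √(2mKE) so λ = h/p ∝ 1/√m.
λ_p/λ_B = √(m_B/m_p) = √(3.148 × 10⁻²⁵/1.673 × 10⁻²⁷) = √(188.2) = 13.7.

λ_p/λ_B = 13.7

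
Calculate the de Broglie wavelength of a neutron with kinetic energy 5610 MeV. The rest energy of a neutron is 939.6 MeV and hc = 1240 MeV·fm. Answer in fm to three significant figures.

Total energy E = KE + m₀c² = 5610 + 939.6 = 6549.6 MeV.
(pc)² = E² − (m₀c²)² = (6549.6)² − (939.6)² = 4.201 × 10⁷ MeV², so pc = 6482 MeV.
λ = hc/(pc) = 1240 MeV·fm / 6482 MeV = 0.191 fm.

λ = 0.191 fm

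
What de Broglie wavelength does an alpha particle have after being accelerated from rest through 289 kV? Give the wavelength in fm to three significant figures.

λ = 18.9 fm

KE = 2eV = 2 × 1.602 × 10⁻¹⁹ × 2.890 × 10⁵ = 9.260 × 10⁻¹⁴ J.
p = √(2mKE) = √(2 × 6.645 × 10⁻²⁷ × 9.260 × 10⁻¹⁴) = 3.508 × 10⁻²⁰ kg·m/s.
λ = h/p = 6.626 × 10⁻³⁴ / 3.508 × 10⁻²⁰ = 1.89 × 10⁻¹⁴ m = 18.9 fm.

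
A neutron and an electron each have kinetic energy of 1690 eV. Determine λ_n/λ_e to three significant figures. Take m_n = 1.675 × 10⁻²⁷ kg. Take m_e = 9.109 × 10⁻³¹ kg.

λ_n/λ_e = 0.0233

At fixed KE, p = √(2mKE) so λ = h/p ∝ 1/√m.
λ_n/λ_e = √(m_e/m_n) = √(9.109 × 10⁻³¹/1.675 × 10⁻²⁷) = √(5.438 × 10⁻⁴) = 0.0233.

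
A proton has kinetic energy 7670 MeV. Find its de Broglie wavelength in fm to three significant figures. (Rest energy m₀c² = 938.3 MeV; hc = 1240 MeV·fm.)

Total energy E = KE + m₀c² = 7670 + 938.3 = 8608.3 MeV.
(pc)² = E² − (m₀c²)² = (8608.3)² − (938.3)² = 7.322 × 10⁷ MeV², so pc = 8557 MeV.
λ = hc/(pc) = 1240 MeV·fm / 8557 MeV = 0.145 fm.

λ = 0.145 fm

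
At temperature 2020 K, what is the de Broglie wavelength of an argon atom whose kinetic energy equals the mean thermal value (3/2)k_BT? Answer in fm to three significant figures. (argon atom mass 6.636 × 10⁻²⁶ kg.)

λ = 8890 fm

KE = (3/2)k_BT = 1.5 × 1.381 × 10⁻²³ × 2020 = 4.184 × 10⁻²⁰ J.
p = √(2mKE) = √(2 × 6.636 × 10⁻²⁶ × 4.184 × 10⁻²⁰) = 7.452 × 10⁻²³ kg·m/s.
λ = h/p = 8.89 × 10⁻¹² m = 8890 fm.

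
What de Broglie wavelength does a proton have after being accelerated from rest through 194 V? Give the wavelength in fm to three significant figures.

λ = 2050 fm

KE = eV = 1.602 × 10⁻¹⁹ × 194.0 = 3.108 × 10⁻¹⁷ J.
p = √(2mKE) = √(2 × 1.673 × 10⁻²⁷ × 3.108 × 10⁻¹⁷) = 3.225 × 10⁻²² kg·m/s.
λ = h/p = 6.626 × 10⁻³⁴ / 3.225 × 10⁻²² = 2.05 × 10⁻¹² m = 2050 fm.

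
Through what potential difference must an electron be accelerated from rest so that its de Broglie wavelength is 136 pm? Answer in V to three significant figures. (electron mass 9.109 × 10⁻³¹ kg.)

p = h/λ = 6.626 × 10⁻³⁴ / 1.360 × 10⁻¹⁰ = 4.872 × 10⁻²⁴ kg·m/s.
KE = p²/(2m) = 1.303 × 10⁻¹⁷ J.
V = KE/e = 1.303 × 10⁻¹⁷ / (1.602 × 10⁻¹⁹) = 81.3 V.

V = 81.3 V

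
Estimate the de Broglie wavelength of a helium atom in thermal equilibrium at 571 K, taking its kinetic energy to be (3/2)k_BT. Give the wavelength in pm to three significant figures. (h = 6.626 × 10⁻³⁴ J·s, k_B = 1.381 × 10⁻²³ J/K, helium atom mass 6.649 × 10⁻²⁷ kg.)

KE = (3/2)k_BT = 1.5 × 1.381 × 10⁻²³ × 571 = 1.183 × 10⁻²⁰ J.
p = √(2mKE) = √(2 × 6.649 × 10⁻²⁷ × 1.183 × 10⁻²⁰) = 1.254 × 10⁻²³ kg·m/s.
λ = h/p = 5.28 × 10⁻¹¹ m = 52.8 pm.

λ = 52.8 pm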